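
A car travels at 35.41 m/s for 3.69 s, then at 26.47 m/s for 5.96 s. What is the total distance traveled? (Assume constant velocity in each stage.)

d₁ = v₁t₁ = 35.41 × 3.69 = 130.6629 m
d₂ = v₂t₂ = 26.47 × 5.96 = 157.7612 m
d_total = 130.6629 + 157.7612 = 288.42 m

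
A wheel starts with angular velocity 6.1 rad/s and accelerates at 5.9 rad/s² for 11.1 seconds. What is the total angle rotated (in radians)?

θ = ω₀t + ½αt² = 6.1×11.1 + ½×5.9×11.1² = 431.18 rad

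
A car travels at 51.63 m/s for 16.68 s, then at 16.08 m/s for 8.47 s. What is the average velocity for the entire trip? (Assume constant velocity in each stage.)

d₁ = v₁t₁ = 51.63 × 16.68 = 861.1884 m
d₂ = v₂t₂ = 16.08 × 8.47 = 136.1976 m
d_total = 997.386 m, t_total = 25.15 s
v_avg = d_total/t_total = 997.386/25.15 = 39.66 m/s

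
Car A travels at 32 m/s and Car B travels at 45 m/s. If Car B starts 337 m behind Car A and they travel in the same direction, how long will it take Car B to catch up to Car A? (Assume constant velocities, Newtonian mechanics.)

Relative speed: v_rel = 45 - 32 = 13 m/s
Time to catch: t = d₀/v_rel = 337/13 = 25.92 s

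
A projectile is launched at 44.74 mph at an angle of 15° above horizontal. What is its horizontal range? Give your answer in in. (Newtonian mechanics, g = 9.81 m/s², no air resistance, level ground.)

v₀ = 44.74 mph × 0.44704 = 20.0006 m/s
R = v₀² × sin(2θ) / g = 20.0006² × sin(2 × 15°) / 9.81 = 400.024 × 0.5 / 9.81 = 20.3886 m
R = 20.3886 m / 0.0254 = 802.7 in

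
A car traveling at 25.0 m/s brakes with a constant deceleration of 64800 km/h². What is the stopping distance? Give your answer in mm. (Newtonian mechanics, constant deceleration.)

a = 64800 km/h² × 7.716049382716049e-05 = 5.0 m/s²
d = v₀² / (2a) = 25.0² / (2 × 5.0) = 625.0 / 10.0 = 62.5 m
d = 62.5 m / 0.001 = 62500 mm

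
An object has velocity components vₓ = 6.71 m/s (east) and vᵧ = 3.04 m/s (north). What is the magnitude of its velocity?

|v| = √(vₓ² + vᵧ²) = √(6.71² + 3.04²) = √(54.2657) = 7.37 m/s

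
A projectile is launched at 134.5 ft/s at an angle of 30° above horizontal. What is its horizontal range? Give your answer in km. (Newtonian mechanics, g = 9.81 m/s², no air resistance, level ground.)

v₀ = 134.5 ft/s × 0.3048 = 40.9956 m/s
R = v₀² × sin(2θ) / g = 40.9956² × sin(2 × 30°) / 9.81 = 1680.64 × 0.866025 / 9.81 = 148.367 m
R = 148.367 m / 1000.0 = 0.1484 km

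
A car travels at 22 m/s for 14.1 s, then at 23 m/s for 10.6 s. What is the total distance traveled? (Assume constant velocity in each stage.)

d₁ = v₁t₁ = 22 × 14.1 = 310.2 m
d₂ = v₂t₂ = 23 × 10.6 = 243.8 m
d_total = 310.2 + 243.8 = 554.0 m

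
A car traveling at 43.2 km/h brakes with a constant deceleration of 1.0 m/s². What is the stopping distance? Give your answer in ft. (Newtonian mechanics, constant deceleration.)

v₀ = 43.2 km/h × 0.2777777777777778 = 12.0 m/s
d = v₀² / (2a) = 12.0² / (2 × 1.0) = 144.0 / 2.0 = 72.0 m
d = 72.0 m / 0.3048 = 236.2 ft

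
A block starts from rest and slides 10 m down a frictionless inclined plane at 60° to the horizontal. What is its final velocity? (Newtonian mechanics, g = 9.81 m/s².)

a = g sin(θ) = 9.81 × sin(60°) = 8.4957 m/s²
v = √(2ad) = √(2 × 8.4957 × 10) = 13.04 m/s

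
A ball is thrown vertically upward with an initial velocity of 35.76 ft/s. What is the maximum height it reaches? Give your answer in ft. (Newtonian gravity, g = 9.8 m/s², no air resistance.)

v₀ = 35.76 ft/s × 0.3048 = 10.8996 m/s
h_max = v₀² / (2g) = 10.8996² / (2 × 9.8) = 118.801 / 19.6 = 6.06128 m
h_max = 6.06128 m / 0.3048 = 19.89 ft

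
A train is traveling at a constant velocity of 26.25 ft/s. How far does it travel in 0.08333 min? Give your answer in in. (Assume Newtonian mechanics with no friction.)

v = 26.25 ft/s × 0.3048 = 8.001 m/s
t = 0.08333 min × 60.0 = 4.9998 s
d = v × t = 8.001 × 4.9998 = 40.0034 m
d = 40.0034 m / 0.0254 = 1575 in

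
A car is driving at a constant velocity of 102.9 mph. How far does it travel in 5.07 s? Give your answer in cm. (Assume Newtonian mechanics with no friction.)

v = 102.9 mph × 0.44704 = 46.0004 m/s
d = v × t = 46.0004 × 5.07 = 233.222 m
d = 233.222 m / 0.01 = 23320 cm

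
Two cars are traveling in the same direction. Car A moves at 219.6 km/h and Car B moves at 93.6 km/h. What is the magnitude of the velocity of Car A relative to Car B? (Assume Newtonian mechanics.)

v_rel = |v_A - v_B| = |219.6 - 93.6| = 126.0 km/h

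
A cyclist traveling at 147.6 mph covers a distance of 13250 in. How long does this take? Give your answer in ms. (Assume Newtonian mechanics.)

d = 13250 in × 0.0254 = 336.55 m
v = 147.6 mph × 0.44704 = 65.9831 m/s
t = d / v = 336.55 / 65.9831 = 5.10055 s
t = 5.10055 s / 0.001 = 5101 ms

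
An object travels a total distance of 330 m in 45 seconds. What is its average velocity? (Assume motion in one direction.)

v_avg = Δd / Δt = 330 / 45 = 7.33 m/s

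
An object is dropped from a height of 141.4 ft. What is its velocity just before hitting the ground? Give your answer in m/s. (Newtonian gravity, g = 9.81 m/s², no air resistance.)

h = 141.4 ft × 0.3048 = 43.0987 m
v = √(2gh) = √(2 × 9.81 × 43.0987) = 29.08 m/s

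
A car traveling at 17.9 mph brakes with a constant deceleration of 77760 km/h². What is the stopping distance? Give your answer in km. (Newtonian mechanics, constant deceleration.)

v₀ = 17.9 mph × 0.44704 = 8.00202 m/s
a = 77760 km/h² × 7.716049382716049e-05 = 6.0 m/s²
d = v₀² / (2a) = 8.00202² / (2 × 6.0) = 64.0323 / 12.0 = 5.33603 m
d = 5.33603 m / 1000.0 = 0.005336 km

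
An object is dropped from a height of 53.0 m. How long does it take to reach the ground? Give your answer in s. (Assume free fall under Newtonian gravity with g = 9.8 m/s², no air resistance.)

t = √(2h/g) = √(2 × 53.0 / 9.8) = 3.289 s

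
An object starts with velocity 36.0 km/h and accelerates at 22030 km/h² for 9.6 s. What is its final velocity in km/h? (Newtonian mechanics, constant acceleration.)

v₀ = 36.0 km/h × 0.2777777777777778 = 10.0 m/s
a = 22030 km/h² × 7.716049382716049e-05 = 1.69985 m/s²
v = v₀ + a × t = 10.0 + 1.69985 × 9.6 = 26.3186 m/s
v = 26.3186 m/s / 0.2777777777777778 = 94.75 km/h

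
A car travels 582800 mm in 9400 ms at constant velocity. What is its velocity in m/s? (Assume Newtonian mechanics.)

d = 582800 mm × 0.001 = 582.8 m
t = 9400 ms × 0.001 = 9.4 s
v = d / t = 582.8 / 9.4 = 62.0 m/s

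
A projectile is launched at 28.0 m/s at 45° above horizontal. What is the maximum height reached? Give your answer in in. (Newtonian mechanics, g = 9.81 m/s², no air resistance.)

H = v₀² × sin²(θ) / (2g) = 28.0² × sin(45°)² / (2 × 9.81) = 784.0 × 0.5 / 19.62 = 19.9796 m
H = 19.9796 m / 0.0254 = 786.6 in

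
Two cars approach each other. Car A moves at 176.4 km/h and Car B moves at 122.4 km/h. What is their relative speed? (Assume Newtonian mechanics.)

v_rel = v_A + v_B = 176.4 + 122.4 = 298.8 km/h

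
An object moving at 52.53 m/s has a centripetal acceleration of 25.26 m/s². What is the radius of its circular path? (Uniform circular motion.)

r = v²/a_c = 52.53²/25.26 = 109.24 m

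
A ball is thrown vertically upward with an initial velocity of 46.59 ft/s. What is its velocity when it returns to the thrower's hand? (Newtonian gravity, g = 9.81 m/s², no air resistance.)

By conservation of energy (no air resistance), the ball returns to the throw height with the same speed as launch, but directed downward.
|v_ground| = v₀ = 46.59 ft/s
v_ground = 46.59 ft/s (downward)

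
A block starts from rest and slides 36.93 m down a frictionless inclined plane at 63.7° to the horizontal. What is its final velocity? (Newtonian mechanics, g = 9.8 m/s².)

a = g sin(θ) = 9.8 × sin(63.7°) = 8.7856 m/s²
v = √(2ad) = √(2 × 8.7856 × 36.93) = 25.47 m/s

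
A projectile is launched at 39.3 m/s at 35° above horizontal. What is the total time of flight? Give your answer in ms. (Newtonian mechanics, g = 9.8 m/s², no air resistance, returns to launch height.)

T = 2 × v₀ × sin(θ) / g = 2 × 39.3 × sin(35°) / 9.8 = 2 × 39.3 × 0.573576 / 9.8 = 4.60031 s
T = 4.60031 s / 0.001 = 4600 ms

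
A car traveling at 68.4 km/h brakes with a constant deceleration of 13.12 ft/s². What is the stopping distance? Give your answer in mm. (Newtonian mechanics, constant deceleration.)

v₀ = 68.4 km/h × 0.2777777777777778 = 19.0 m/s
a = 13.12 ft/s² × 0.3048 = 3.99898 m/s²
d = v₀² / (2a) = 19.0² / (2 × 3.99898) = 361.0 / 7.99796 = 45.1365 m
d = 45.1365 m / 0.001 = 45140 mm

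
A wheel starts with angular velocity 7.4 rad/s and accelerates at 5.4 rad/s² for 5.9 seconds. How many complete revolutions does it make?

θ = ω₀t + ½αt² = 7.4×5.9 + ½×5.4×5.9² = 137.647 rad
Total revolutions = θ/(2π) = 137.647/(2π) = 21.91
Complete revolutions = ⌊21.91⌋ = 21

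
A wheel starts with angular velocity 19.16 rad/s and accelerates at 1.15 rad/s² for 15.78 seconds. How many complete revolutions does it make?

θ = ω₀t + ½αt² = 19.16×15.78 + ½×1.15×15.78² = 445.52463 rad
Total revolutions = θ/(2π) = 445.52463/(2π) = 70.91
Complete revolutions = ⌊70.91⌋ = 70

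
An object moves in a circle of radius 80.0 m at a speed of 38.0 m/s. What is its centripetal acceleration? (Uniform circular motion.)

a_c = v²/r = 38.0²/80.0 = 1444.0/80.0 = 18.05 m/s²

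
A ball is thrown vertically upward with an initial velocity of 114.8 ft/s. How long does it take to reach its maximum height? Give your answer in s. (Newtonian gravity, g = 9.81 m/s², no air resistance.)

v₀ = 114.8 ft/s × 0.3048 = 34.991 m/s
t_up = v₀ / g = 34.991 / 9.81 = 3.567 s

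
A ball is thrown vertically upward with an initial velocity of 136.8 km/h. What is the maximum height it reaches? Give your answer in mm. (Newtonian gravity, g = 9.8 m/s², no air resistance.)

v₀ = 136.8 km/h × 0.2777777777777778 = 38.0 m/s
h_max = v₀² / (2g) = 38.0² / (2 × 9.8) = 1444.0 / 19.6 = 73.6735 m
h_max = 73.6735 m / 0.001 = 73670 mm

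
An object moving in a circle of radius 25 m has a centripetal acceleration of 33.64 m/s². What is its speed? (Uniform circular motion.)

v = √(a_c × r) = √(33.64 × 25) = 29.0 m/s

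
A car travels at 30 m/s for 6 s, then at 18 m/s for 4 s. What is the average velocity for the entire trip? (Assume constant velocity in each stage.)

d₁ = v₁t₁ = 30 × 6 = 180 m
d₂ = v₂t₂ = 18 × 4 = 72 m
d_total = 252 m, t_total = 10 s
v_avg = d_total/t_total = 252/10 = 25.2 m/s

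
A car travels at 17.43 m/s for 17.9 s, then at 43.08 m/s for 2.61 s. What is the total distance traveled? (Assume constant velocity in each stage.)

d₁ = v₁t₁ = 17.43 × 17.9 = 311.997 m
d₂ = v₂t₂ = 43.08 × 2.61 = 112.4388 m
d_total = 311.997 + 112.4388 = 424.44 m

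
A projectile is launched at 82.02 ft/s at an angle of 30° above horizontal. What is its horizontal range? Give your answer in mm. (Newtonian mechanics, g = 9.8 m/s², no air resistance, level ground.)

v₀ = 82.02 ft/s × 0.3048 = 24.9997 m/s
R = v₀² × sin(2θ) / g = 24.9997² × sin(2 × 30°) / 9.8 = 624.985 × 0.866025 / 9.8 = 55.2299 m
R = 55.2299 m / 0.001 = 55230 mm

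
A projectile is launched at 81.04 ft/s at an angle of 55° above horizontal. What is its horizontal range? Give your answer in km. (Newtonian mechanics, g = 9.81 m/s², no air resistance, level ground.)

v₀ = 81.04 ft/s × 0.3048 = 24.701 m/s
R = v₀² × sin(2θ) / g = 24.701² × sin(2 × 55°) / 9.81 = 610.139 × 0.939693 / 9.81 = 58.4448 m
R = 58.4448 m / 1000.0 = 0.05844 km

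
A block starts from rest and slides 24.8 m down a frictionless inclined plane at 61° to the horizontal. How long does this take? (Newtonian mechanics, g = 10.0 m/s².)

a = g sin(θ) = 10.0 × sin(61°) = 8.7462 m/s²
t = √(2d/a) = √(2 × 24.8 / 8.7462) = 2.38 s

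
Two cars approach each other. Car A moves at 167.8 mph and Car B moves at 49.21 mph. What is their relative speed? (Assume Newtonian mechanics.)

v_rel = v_A + v_B = 167.8 + 49.21 = 217.01 mph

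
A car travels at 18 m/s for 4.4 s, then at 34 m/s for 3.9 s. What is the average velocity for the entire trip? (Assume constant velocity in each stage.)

d₁ = v₁t₁ = 18 × 4.4 = 79.2 m
d₂ = v₂t₂ = 34 × 3.9 = 132.6 m
d_total = 211.8 m, t_total = 8.3 s
v_avg = d_total/t_total = 211.8/8.3 = 25.52 m/s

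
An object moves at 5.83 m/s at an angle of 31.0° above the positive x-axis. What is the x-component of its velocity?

vₓ = v cos(θ) = 5.83 × cos(31.0°) = 5.0 m/s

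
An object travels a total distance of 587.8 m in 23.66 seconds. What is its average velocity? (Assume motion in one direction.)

v_avg = Δd / Δt = 587.8 / 23.66 = 24.84 m/s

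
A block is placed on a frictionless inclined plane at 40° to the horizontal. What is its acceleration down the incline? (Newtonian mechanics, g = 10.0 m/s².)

a = g sin(θ) = 10.0 × sin(40°) = 10.0 × 0.6428 = 6.43 m/s²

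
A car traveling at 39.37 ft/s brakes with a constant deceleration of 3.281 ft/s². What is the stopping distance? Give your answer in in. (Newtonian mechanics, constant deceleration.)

v₀ = 39.37 ft/s × 0.3048 = 11.99998 m/s
a = 3.281 ft/s² × 0.3048 = 1.000049 m/s²
d = v₀² / (2a) = 11.99998² / (2 × 1.000049) = 143.9995 / 2.000098 = 71.99622 m
d = 71.99622 m / 0.0254 = 2834 in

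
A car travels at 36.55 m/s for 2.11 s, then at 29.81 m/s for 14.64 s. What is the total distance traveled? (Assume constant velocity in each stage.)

d₁ = v₁t₁ = 36.55 × 2.11 = 77.1205 m
d₂ = v₂t₂ = 29.81 × 14.64 = 436.4184 m
d_total = 77.1205 + 436.4184 = 513.54 m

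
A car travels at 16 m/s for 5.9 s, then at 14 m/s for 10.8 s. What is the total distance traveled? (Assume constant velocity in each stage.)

d₁ = v₁t₁ = 16 × 5.9 = 94.4 m
d₂ = v₂t₂ = 14 × 10.8 = 151.2 m
d_total = 94.4 + 151.2 = 245.6 m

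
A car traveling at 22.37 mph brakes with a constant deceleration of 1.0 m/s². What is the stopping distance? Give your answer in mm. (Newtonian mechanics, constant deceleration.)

v₀ = 22.37 mph × 0.44704 = 10.0003 m/s
d = v₀² / (2a) = 10.0003² / (2 × 1.0) = 100.006 / 2.0 = 50.003 m
d = 50.003 m / 0.001 = 50000 mm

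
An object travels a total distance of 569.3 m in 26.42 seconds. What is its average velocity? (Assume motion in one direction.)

v_avg = Δd / Δt = 569.3 / 26.42 = 21.55 m/s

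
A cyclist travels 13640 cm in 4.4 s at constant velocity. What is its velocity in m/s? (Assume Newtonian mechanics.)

d = 13640 cm × 0.01 = 136.4 m
v = d / t = 136.4 / 4.4 = 31.0 m/s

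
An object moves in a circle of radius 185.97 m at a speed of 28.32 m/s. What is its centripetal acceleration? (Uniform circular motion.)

a_c = v²/r = 28.32²/185.97 = 802.0224/185.97 = 4.31 m/s²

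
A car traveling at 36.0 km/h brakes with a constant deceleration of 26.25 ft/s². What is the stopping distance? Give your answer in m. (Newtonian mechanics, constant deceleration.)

v₀ = 36.0 km/h × 0.2777777777777778 = 10.0 m/s
a = 26.25 ft/s² × 0.3048 = 8.001 m/s²
d = v₀² / (2a) = 10.0² / (2 × 8.001) = 100.0 / 16.002 = 6.249 m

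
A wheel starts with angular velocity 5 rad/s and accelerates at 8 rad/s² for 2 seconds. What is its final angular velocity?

ω = ω₀ + αt = 5 + 8 × 2 = 21 rad/s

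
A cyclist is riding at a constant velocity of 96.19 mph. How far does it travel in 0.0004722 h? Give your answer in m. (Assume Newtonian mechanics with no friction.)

v = 96.19 mph × 0.44704 = 43.0008 m/s
t = 0.0004722 h × 3600.0 = 1.69992 s
d = v × t = 43.0008 × 1.69992 = 73.1 m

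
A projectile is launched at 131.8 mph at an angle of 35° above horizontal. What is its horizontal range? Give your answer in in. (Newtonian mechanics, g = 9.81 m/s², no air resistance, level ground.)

v₀ = 131.8 mph × 0.44704 = 58.9199 m/s
R = v₀² × sin(2θ) / g = 58.9199² × sin(2 × 35°) / 9.81 = 3471.55 × 0.939693 / 9.81 = 332.537 m
R = 332.537 m / 0.0254 = 13090 in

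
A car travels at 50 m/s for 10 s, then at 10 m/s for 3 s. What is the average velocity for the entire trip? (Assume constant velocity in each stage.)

d₁ = v₁t₁ = 50 × 10 = 500 m
d₂ = v₂t₂ = 10 × 3 = 30 m
d_total = 530 m, t_total = 13 s
v_avg = d_total/t_total = 530/13 = 40.77 m/s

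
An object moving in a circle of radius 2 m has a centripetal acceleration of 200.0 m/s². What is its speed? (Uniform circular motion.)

v = √(a_c × r) = √(200.0 × 2) = 20.0 m/s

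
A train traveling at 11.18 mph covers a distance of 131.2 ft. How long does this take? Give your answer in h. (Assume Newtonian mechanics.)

d = 131.2 ft × 0.3048 = 39.9898 m
v = 11.18 mph × 0.44704 = 4.99791 m/s
t = d / v = 39.9898 / 4.99791 = 8.0013 s
t = 8.0013 s / 3600.0 = 0.002223 h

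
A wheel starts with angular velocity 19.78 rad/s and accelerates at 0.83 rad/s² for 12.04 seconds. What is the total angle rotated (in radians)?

θ = ω₀t + ½αt² = 19.78×12.04 + ½×0.83×12.04² = 298.31 rad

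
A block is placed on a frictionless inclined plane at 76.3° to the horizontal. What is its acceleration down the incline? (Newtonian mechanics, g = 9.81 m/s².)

a = g sin(θ) = 9.81 × sin(76.3°) = 9.81 × 0.9715 = 9.53 m/s²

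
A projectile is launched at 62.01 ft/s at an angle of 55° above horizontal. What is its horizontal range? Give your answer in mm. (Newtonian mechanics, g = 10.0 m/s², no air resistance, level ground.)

v₀ = 62.01 ft/s × 0.3048 = 18.9006 m/s
R = v₀² × sin(2θ) / g = 18.9006² × sin(2 × 55°) / 10.0 = 357.233 × 0.939693 / 10.0 = 33.5689 m
R = 33.5689 m / 0.001 = 33570 mm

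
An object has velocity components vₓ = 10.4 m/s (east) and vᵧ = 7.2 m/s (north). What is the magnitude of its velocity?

|v| = √(vₓ² + vᵧ²) = √(10.4² + 7.2²) = √(160.0) = 12.65 m/s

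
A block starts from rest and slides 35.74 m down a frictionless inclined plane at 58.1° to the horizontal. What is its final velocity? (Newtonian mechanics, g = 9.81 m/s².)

a = g sin(θ) = 9.81 × sin(58.1°) = 8.3284 m/s²
v = √(2ad) = √(2 × 8.3284 × 35.74) = 24.4 m/s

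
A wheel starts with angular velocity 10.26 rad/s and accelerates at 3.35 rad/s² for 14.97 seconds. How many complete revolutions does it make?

θ = ω₀t + ½αt² = 10.26×14.97 + ½×3.35×14.97² = 528.9612075 rad
Total revolutions = θ/(2π) = 528.9612075/(2π) = 84.19
Complete revolutions = ⌊84.19⌋ = 84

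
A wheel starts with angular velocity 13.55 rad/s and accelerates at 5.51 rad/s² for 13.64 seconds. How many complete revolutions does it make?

θ = ω₀t + ½αt² = 13.55×13.64 + ½×5.51×13.64² = 697.388648 rad
Total revolutions = θ/(2π) = 697.388648/(2π) = 110.99
Complete revolutions = ⌊110.99⌋ = 110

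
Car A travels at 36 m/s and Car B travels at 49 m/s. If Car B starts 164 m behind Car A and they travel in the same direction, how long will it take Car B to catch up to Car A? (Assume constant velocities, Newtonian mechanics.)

Relative speed: v_rel = 49 - 36 = 13 m/s
Time to catch: t = d₀/v_rel = 164/13 = 12.62 s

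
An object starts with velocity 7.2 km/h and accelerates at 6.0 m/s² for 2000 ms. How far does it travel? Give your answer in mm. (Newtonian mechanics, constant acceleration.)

v₀ = 7.2 km/h × 0.2777777777777778 = 2.0 m/s
t = 2000 ms × 0.001 = 2.0 s
d = v₀ × t + ½ × a × t² = 2.0 × 2.0 + 0.5 × 6.0 × 2.0² = 16.0 m
d = 16.0 m / 0.001 = 16000 mm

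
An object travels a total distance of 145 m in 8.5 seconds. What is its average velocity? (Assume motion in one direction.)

v_avg = Δd / Δt = 145 / 8.5 = 17.06 m/s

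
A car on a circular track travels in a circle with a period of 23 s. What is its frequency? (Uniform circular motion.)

f = 1/T = 1/23 = 0.0435 Hz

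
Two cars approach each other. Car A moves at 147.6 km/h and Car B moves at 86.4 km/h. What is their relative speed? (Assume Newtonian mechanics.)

v_rel = v_A + v_B = 147.6 + 86.4 = 234.0 km/h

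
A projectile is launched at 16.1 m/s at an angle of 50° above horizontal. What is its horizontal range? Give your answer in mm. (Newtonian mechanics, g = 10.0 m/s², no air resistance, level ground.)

R = v₀² × sin(2θ) / g = 16.1² × sin(2 × 50°) / 10.0 = 259.21 × 0.984808 / 10.0 = 25.5272 m
R = 25.5272 m / 0.001 = 25530 mm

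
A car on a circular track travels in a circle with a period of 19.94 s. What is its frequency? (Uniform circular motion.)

f = 1/T = 1/19.94 = 0.0502 Hz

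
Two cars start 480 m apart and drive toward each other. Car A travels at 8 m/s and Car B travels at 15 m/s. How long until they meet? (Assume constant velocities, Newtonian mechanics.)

Combined speed: v_combined = 8 + 15 = 23 m/s
Time to meet: t = d/v_combined = 480/23 = 20.87 s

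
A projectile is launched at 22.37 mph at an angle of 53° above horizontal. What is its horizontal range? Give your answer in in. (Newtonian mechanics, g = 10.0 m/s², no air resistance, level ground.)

v₀ = 22.37 mph × 0.44704 = 10.0003 m/s
R = v₀² × sin(2θ) / g = 10.0003² × sin(2 × 53°) / 10.0 = 100.006 × 0.961262 / 10.0 = 9.6132 m
R = 9.6132 m / 0.0254 = 378.5 in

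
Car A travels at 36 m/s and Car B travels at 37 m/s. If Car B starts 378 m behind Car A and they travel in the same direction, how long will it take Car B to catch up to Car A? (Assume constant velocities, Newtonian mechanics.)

Relative speed: v_rel = 37 - 36 = 1 m/s
Time to catch: t = d₀/v_rel = 378/1 = 378.0 s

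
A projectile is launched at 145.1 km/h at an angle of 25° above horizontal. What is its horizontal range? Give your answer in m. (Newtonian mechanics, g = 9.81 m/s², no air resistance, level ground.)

v₀ = 145.1 km/h × 0.2777777777777778 = 40.3056 m/s
R = v₀² × sin(2θ) / g = 40.3056² × sin(2 × 25°) / 9.81 = 1624.54 × 0.766044 / 9.81 = 126.9 m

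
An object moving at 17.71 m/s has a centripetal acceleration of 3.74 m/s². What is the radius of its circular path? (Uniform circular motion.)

r = v²/a_c = 17.71²/3.74 = 83.86 m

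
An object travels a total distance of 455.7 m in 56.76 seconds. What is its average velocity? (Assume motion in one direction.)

v_avg = Δd / Δt = 455.7 / 56.76 = 8.03 m/s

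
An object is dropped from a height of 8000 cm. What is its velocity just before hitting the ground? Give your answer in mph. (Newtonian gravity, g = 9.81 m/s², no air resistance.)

h = 8000 cm × 0.01 = 80.0 m
v = √(2gh) = √(2 × 9.81 × 80.0) = 39.6182 m/s
v = 39.6182 m/s / 0.44704 = 88.62 mph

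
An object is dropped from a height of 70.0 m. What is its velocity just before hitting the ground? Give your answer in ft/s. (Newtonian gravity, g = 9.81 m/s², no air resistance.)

v = √(2gh) = √(2 × 9.81 × 70.0) = 37.0594 m/s
v = 37.0594 m/s / 0.3048 = 121.6 ft/s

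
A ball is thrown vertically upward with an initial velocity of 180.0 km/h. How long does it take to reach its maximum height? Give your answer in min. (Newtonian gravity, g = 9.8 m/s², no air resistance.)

v₀ = 180.0 km/h × 0.2777777777777778 = 50.0 m/s
t_up = v₀ / g = 50.0 / 9.8 = 5.10204 s
t_up = 5.10204 s / 60.0 = 0.08503 min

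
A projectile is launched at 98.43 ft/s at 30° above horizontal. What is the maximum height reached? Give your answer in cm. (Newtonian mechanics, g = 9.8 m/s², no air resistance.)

v₀ = 98.43 ft/s × 0.3048 = 30.0015 m/s
H = v₀² × sin²(θ) / (2g) = 30.0015² × sin(30°)² / (2 × 9.8) = 900.09 × 0.25 / 19.6 = 11.4807 m
H = 11.4807 m / 0.01 = 1148 cm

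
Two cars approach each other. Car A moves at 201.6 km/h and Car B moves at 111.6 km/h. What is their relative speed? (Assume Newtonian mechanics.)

v_rel = v_A + v_B = 201.6 + 111.6 = 313.2 km/h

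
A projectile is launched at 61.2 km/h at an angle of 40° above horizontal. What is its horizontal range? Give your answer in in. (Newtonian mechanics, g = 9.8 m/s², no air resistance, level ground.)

v₀ = 61.2 km/h × 0.2777777777777778 = 17.0 m/s
R = v₀² × sin(2θ) / g = 17.0² × sin(2 × 40°) / 9.8 = 289.0 × 0.984808 / 9.8 = 29.0418 m
R = 29.0418 m / 0.0254 = 1143 in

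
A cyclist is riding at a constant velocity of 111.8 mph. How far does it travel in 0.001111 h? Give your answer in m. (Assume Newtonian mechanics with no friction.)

v = 111.8 mph × 0.44704 = 49.9791 m/s
t = 0.001111 h × 3600.0 = 3.9996 s
d = v × t = 49.9791 × 3.9996 = 199.9 m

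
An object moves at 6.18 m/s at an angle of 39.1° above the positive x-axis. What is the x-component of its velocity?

vₓ = v cos(θ) = 6.18 × cos(39.1°) = 4.8 m/s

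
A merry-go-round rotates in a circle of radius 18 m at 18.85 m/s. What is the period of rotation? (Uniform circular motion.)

T = 2πr/v = 2π×18/18.85 = 6.0 s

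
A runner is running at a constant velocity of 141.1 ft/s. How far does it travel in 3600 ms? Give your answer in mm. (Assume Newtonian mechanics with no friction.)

v = 141.1 ft/s × 0.3048 = 43.0073 m/s
t = 3600 ms × 0.001 = 3.6 s
d = v × t = 43.0073 × 3.6 = 154.826 m
d = 154.826 m / 0.001 = 154800 mm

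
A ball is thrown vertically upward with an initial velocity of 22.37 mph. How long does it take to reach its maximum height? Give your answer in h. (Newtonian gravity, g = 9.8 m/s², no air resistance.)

v₀ = 22.37 mph × 0.44704 = 10.0003 m/s
t_up = v₀ / g = 10.0003 / 9.8 = 1.02044 s
t_up = 1.02044 s / 3600.0 = 0.0002835 h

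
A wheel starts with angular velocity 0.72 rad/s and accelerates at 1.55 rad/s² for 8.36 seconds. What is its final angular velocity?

ω = ω₀ + αt = 0.72 + 1.55 × 8.36 = 13.68 rad/s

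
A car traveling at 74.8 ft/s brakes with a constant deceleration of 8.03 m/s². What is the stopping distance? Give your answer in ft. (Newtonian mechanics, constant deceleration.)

v₀ = 74.8 ft/s × 0.3048 = 22.799 m/s
d = v₀² / (2a) = 22.799² / (2 × 8.03) = 519.794 / 16.06 = 32.3658 m
d = 32.3658 m / 0.3048 = 106.2 ft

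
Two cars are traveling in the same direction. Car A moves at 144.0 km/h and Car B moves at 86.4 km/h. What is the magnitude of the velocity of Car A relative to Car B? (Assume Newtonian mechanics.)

v_rel = |v_A - v_B| = |144.0 - 86.4| = 57.6 km/h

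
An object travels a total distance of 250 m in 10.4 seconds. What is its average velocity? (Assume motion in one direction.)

v_avg = Δd / Δt = 250 / 10.4 = 24.04 m/s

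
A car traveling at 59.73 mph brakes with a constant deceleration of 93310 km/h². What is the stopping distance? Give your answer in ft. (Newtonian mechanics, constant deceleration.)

v₀ = 59.73 mph × 0.44704 = 26.7017 m/s
a = 93310 km/h² × 7.716049382716049e-05 = 7.19985 m/s²
d = v₀² / (2a) = 26.7017² / (2 × 7.19985) = 712.981 / 14.3997 = 49.5136 m
d = 49.5136 m / 0.3048 = 162.4 ft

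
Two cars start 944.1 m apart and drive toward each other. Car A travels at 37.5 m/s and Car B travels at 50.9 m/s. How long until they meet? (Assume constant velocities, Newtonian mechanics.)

Combined speed: v_combined = 37.5 + 50.9 = 88.4 m/s
Time to meet: t = d/v_combined = 944.1/88.4 = 10.68 s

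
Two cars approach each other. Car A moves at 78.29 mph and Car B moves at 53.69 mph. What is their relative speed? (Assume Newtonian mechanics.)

v_rel = v_A + v_B = 78.29 + 53.69 = 131.98 mph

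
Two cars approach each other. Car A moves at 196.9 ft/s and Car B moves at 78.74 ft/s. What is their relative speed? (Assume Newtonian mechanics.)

v_rel = v_A + v_B = 196.9 + 78.74 = 275.64 ft/s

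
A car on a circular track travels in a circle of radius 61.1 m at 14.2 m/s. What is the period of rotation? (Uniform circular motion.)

T = 2πr/v = 2π×61.1/14.2 = 27.04 s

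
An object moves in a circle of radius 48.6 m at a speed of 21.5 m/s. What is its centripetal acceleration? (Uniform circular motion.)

a_c = v²/r = 21.5²/48.6 = 462.25/48.6 = 9.51 m/s²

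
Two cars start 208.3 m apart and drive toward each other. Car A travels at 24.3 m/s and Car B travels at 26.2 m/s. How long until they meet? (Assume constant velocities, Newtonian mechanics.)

Combined speed: v_combined = 24.3 + 26.2 = 50.5 m/s
Time to meet: t = d/v_combined = 208.3/50.5 = 4.12 s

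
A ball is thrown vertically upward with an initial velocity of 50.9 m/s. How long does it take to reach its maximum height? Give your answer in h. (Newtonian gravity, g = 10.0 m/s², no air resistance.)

t_up = v₀ / g = 50.9 / 10.0 = 5.09 s
t_up = 5.09 s / 3600.0 = 0.001414 h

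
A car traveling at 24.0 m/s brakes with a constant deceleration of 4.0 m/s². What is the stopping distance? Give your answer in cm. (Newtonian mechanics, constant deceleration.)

d = v₀² / (2a) = 24.0² / (2 × 4.0) = 576.0 / 8.0 = 72.0 m
d = 72.0 m / 0.01 = 7200 cm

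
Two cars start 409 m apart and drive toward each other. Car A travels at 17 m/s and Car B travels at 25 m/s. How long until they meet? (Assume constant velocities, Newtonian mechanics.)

Combined speed: v_combined = 17 + 25 = 42 m/s
Time to meet: t = d/v_combined = 409/42 = 9.74 s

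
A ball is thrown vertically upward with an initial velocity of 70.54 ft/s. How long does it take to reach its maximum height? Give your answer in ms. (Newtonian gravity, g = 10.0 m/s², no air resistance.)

v₀ = 70.54 ft/s × 0.3048 = 21.5006 m/s
t_up = v₀ / g = 21.5006 / 10.0 = 2.15006 s
t_up = 2.15006 s / 0.001 = 2150 ms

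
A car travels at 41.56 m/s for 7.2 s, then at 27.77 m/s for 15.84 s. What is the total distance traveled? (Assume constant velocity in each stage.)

d₁ = v₁t₁ = 41.56 × 7.2 = 299.232 m
d₂ = v₂t₂ = 27.77 × 15.84 = 439.8768 m
d_total = 299.232 + 439.8768 = 739.11 m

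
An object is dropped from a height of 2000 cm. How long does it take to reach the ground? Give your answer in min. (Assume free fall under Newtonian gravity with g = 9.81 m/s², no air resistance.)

h = 2000 cm × 0.01 = 20.0 m
t = √(2h/g) = √(2 × 20.0 / 9.81) = 2.01928 s
t = 2.01928 s / 60.0 = 0.03365 min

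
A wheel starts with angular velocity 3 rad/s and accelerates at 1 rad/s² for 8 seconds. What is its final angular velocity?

ω = ω₀ + αt = 3 + 1 × 8 = 11 rad/s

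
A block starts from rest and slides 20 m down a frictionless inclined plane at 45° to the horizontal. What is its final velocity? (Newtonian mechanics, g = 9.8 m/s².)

a = g sin(θ) = 9.8 × sin(45°) = 6.9296 m/s²
v = √(2ad) = √(2 × 6.9296 × 20) = 16.65 m/s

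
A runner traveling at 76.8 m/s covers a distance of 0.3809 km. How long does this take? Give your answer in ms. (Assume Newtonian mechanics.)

d = 0.3809 km × 1000.0 = 380.9 m
t = d / v = 380.9 / 76.8 = 4.95964 s
t = 4.95964 s / 0.001 = 4960 ms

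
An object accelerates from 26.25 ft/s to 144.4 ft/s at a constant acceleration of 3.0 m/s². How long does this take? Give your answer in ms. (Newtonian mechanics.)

v₀ = 26.25 ft/s × 0.3048 = 8.001 m/s
v = 144.4 ft/s × 0.3048 = 44.0131 m/s
t = (v - v₀) / a = (44.0131 - 8.001) / 3.0 = 12.004 s
t = 12.004 s / 0.001 = 12000 ms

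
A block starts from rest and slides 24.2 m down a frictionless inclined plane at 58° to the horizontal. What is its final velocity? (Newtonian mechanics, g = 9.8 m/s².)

a = g sin(θ) = 9.8 × sin(58°) = 8.3109 m/s²
v = √(2ad) = √(2 × 8.3109 × 24.2) = 20.06 m/s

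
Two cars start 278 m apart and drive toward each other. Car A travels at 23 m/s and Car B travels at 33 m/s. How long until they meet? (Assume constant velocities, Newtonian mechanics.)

Combined speed: v_combined = 23 + 33 = 56 m/s
Time to meet: t = d/v_combined = 278/56 = 4.96 s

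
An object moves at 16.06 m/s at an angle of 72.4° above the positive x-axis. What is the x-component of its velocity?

vₓ = v cos(θ) = 16.06 × cos(72.4°) = 4.86 m/s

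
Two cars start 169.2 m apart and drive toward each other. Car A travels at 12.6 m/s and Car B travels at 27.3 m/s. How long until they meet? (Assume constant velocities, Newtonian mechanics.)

Combined speed: v_combined = 12.6 + 27.3 = 39.9 m/s
Time to meet: t = d/v_combined = 169.2/39.9 = 4.24 s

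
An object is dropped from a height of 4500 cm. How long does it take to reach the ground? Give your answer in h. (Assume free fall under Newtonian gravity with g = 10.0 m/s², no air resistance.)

h = 4500 cm × 0.01 = 45.0 m
t = √(2h/g) = √(2 × 45.0 / 10.0) = 3.0 s
t = 3.0 s / 3600.0 = 0.0008333 h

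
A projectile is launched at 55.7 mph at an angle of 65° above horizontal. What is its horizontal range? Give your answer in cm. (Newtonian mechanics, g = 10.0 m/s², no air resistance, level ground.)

v₀ = 55.7 mph × 0.44704 = 24.9001 m/s
R = v₀² × sin(2θ) / g = 24.9001² × sin(2 × 65°) / 10.0 = 620.015 × 0.766044 / 10.0 = 47.4959 m
R = 47.4959 m / 0.01 = 4750 cm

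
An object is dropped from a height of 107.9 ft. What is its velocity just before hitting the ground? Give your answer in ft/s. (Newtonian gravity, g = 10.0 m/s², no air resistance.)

h = 107.9 ft × 0.3048 = 32.8879 m
v = √(2gh) = √(2 × 10.0 × 32.8879) = 25.6468 m/s
v = 25.6468 m/s / 0.3048 = 84.14 ft/s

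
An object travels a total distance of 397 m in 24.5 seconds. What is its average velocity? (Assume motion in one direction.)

v_avg = Δd / Δt = 397 / 24.5 = 16.2 m/s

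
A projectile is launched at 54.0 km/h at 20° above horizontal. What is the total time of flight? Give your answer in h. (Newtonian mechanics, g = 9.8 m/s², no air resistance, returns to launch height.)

v₀ = 54.0 km/h × 0.2777777777777778 = 15.0 m/s
T = 2 × v₀ × sin(θ) / g = 2 × 15.0 × sin(20°) / 9.8 = 2 × 15.0 × 0.34202 / 9.8 = 1.047 s
T = 1.047 s / 3600.0 = 0.0002908 h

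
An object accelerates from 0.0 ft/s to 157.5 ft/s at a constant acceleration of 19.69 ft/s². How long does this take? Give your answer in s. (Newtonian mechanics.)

v₀ = 0.0 ft/s × 0.3048 = 0.0 m/s
v = 157.5 ft/s × 0.3048 = 48.006 m/s
a = 19.69 ft/s² × 0.3048 = 6.00151 m/s²
t = (v - v₀) / a = (48.006 - 0.0) / 6.00151 = 7.999 s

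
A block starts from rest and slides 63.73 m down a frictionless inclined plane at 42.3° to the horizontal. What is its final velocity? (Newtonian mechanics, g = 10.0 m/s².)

a = g sin(θ) = 10.0 × sin(42.3°) = 6.7301 m/s²
v = √(2ad) = √(2 × 6.7301 × 63.73) = 29.29 m/s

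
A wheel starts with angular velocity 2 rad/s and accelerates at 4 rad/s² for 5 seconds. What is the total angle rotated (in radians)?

θ = ω₀t + ½αt² = 2×5 + ½×4×5² = 60.0 rad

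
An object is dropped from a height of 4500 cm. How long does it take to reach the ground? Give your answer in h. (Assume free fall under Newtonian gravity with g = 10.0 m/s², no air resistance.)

h = 4500 cm × 0.01 = 45.0 m
t = √(2h/g) = √(2 × 45.0 / 10.0) = 3.0 s
t = 3.0 s / 3600.0 = 0.0008333 h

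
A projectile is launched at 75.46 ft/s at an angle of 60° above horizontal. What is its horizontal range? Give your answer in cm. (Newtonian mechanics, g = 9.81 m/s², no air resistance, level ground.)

v₀ = 75.46 ft/s × 0.3048 = 23.0002 m/s
R = v₀² × sin(2θ) / g = 23.0002² × sin(2 × 60°) / 9.81 = 529.009 × 0.866025 / 9.81 = 46.7008 m
R = 46.7008 m / 0.01 = 4670 cm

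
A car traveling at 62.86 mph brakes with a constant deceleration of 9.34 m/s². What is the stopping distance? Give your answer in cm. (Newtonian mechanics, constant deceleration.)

v₀ = 62.86 mph × 0.44704 = 28.1009 m/s
d = v₀² / (2a) = 28.1009² / (2 × 9.34) = 789.661 / 18.68 = 42.2731 m
d = 42.2731 m / 0.01 = 4227 cm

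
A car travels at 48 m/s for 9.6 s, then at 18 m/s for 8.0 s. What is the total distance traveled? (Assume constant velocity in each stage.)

d₁ = v₁t₁ = 48 × 9.6 = 460.8 m
d₂ = v₂t₂ = 18 × 8.0 = 144.0 m
d_total = 460.8 + 144.0 = 604.8 m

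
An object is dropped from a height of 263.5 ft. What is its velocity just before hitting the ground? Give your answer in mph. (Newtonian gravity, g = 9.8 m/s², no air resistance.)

h = 263.5 ft × 0.3048 = 80.3148 m
v = √(2gh) = √(2 × 9.8 × 80.3148) = 39.6758 m/s
v = 39.6758 m/s / 0.44704 = 88.75 mph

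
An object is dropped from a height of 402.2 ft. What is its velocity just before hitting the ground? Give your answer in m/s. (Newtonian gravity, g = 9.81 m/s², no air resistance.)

h = 402.2 ft × 0.3048 = 122.591 m
v = √(2gh) = √(2 × 9.81 × 122.591) = 49.04 m/s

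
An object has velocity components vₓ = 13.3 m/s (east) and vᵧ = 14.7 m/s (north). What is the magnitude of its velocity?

|v| = √(vₓ² + vᵧ²) = √(13.3² + 14.7²) = √(392.98) = 19.82 m/s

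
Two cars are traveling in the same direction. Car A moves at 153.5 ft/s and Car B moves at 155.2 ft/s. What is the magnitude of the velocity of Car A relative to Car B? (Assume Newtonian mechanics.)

v_rel = |v_A - v_B| = |153.5 - 155.2| = 1.7 ft/s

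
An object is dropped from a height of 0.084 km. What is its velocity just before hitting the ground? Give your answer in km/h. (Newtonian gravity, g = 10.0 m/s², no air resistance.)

h = 0.084 km × 1000.0 = 84.0 m
v = √(2gh) = √(2 × 10.0 × 84.0) = 40.9878 m/s
v = 40.9878 m/s / 0.2777777777777778 = 147.6 km/h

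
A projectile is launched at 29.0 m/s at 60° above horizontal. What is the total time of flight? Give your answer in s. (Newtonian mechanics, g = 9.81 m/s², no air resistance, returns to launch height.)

T = 2 × v₀ × sin(θ) / g = 2 × 29.0 × sin(60°) / 9.81 = 2 × 29.0 × 0.866025 / 9.81 = 5.12 s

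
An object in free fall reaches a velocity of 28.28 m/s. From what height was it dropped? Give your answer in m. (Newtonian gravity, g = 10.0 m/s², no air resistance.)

h = v² / (2g) = 28.28² / (2 × 10.0) = 39.99 m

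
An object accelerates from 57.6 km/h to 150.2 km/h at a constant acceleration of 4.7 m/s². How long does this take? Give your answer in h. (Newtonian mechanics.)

v₀ = 57.6 km/h × 0.2777777777777778 = 16.0 m/s
v = 150.2 km/h × 0.2777777777777778 = 41.7222 m/s
t = (v - v₀) / a = (41.7222 - 16.0) / 4.7 = 5.47281 s
t = 5.47281 s / 3600.0 = 0.00152 h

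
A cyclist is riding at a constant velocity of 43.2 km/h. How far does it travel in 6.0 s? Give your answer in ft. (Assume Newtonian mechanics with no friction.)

v = 43.2 km/h × 0.2777777777777778 = 12.0 m/s
d = v × t = 12.0 × 6.0 = 72.0 m
d = 72.0 m / 0.3048 = 236.2 ft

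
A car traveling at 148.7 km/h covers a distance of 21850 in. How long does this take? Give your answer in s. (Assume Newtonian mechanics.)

d = 21850 in × 0.0254 = 554.99 m
v = 148.7 km/h × 0.2777777777777778 = 41.3056 m/s
t = d / v = 554.99 / 41.3056 = 13.44 s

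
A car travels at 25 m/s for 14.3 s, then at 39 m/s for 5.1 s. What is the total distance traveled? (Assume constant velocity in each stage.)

d₁ = v₁t₁ = 25 × 14.3 = 357.5 m
d₂ = v₂t₂ = 39 × 5.1 = 198.9 m
d_total = 357.5 + 198.9 = 556.4 m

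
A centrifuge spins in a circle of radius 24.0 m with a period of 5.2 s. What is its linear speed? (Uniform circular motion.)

v = 2πr/T = 2π×24.0/5.2 = 29.0 m/s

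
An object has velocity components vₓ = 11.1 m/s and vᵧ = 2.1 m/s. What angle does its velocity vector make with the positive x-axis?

θ = arctan(vᵧ/vₓ) = arctan(2.1/11.1) = 10.71°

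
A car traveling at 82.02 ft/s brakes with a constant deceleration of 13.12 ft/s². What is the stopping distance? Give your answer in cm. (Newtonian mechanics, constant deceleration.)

v₀ = 82.02 ft/s × 0.3048 = 24.9997 m/s
a = 13.12 ft/s² × 0.3048 = 3.99898 m/s²
d = v₀² / (2a) = 24.9997² / (2 × 3.99898) = 624.985 / 7.99796 = 78.1431 m
d = 78.1431 m / 0.01 = 7814 cm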